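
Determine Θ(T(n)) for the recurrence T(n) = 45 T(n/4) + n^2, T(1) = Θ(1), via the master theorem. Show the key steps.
T(n) = Θ(n^(log_4 45))

Master theorem: compare f(n) = n^2 to n^(log_4 45) where log_4 45 ≈ 2.746. Since 2 < log_4 45, we have f(n) = O(n^(log_4 45 − ε)) for some ε > 0 — Case 1. Hence T(n) = Θ(n^(log_4 45)).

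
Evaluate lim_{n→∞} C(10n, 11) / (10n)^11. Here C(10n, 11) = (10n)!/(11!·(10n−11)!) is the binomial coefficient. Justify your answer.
lim = 1/11! = 1/39916800

With N = 10n → ∞: C(N, 11) / N^11 = [N(N−1)…(N−10)] / (11! · N^11) = (1/11!) · 1 · (1 − 1/(10n)) · … · (1 − 10/(10n)). Each factor → 1 as N → ∞, so the limit is 1/11! = 1/39916800.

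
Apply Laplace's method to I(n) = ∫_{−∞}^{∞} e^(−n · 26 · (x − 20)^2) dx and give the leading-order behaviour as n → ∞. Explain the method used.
I(n) = sqrt(π/(26n))

Here φ(x) = 26 · (x − 20)^2 has its unique minimum at x* = 20 with φ(x*) = 0 and φ''(x*) = 52. Laplace's method gives
  I(n) ~ e^(−n φ(x*)) · sqrt(2π / (n · φ''(x*))) = sqrt(2π / (52n)) = sqrt(π/(26n)).
This is exact: substituting u = (x − 20)·sqrt(26n) gives I(n) = (1/sqrt(26n)) ∫_{−∞}^{∞} e^(−u^2) du = sqrt(π/(26n)).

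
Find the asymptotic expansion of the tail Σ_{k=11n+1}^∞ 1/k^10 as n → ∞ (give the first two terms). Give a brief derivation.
Σ_{k>11n} 1/k^10 = 1/(9 · (11n)^9) − 1/(2 · (11n)^10) + O(1/(11n)^11)

Compare to the integral: ∫_{11n}^∞ x^(−10) dx = [−x^(−9)/9]_{11n}^∞ = 1/((10−1)·(11n)^9). The Euler-Maclaurin correction adds −f(11n)/2 = −1/(2·(11n)^10). Euler-Maclaurin then gives
  Σ_{k>11n} 1/k^10 = ∫_{11n}^∞ dx/x^10 − 1/(2·(11n)^10) + O(1/(11n)^11).
(Equivalently this is ζ(10) − Σ_{k≤11n} 1/k^10.)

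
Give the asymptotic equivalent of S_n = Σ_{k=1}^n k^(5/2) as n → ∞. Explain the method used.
S_n ~ (2/7) · n^(7/2)

Integral comparison: Σ_{k=1}^n k^(5/2) = ∫_0^n x^(5/2) dx + O(n^(5/2)). The integral is n^(1 + 5/2) / (1 + 5/2) = n^((5+2)/2) / ((5+2)/2) = (2/7) · n^(7/2).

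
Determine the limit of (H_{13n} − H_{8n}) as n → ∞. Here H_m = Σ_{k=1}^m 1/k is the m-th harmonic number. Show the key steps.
lim = ln(13/8)

Euler-Maclaurin gives H_m = ln m + γ + 1/(2m) + O(1/m^2). The γ and O(1/m) terms cancel in the difference:
  H_{13n} − H_{8n} = ln(13n) − ln(8n) + O(1/n) = ln(13/8) + O(1/n).
Hence the limit is ln(13/8).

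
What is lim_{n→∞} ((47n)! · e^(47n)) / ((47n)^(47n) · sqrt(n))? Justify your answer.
lim = sqrt(2π·47)

Stirling: (47n)! ~ sqrt(2π·47n) · (47n/e)^(47n). Hence
  (47n)! · e^(47n) / (47n)^(47n) ~ sqrt(2π·47n).
Dividing by sqrt(n): sqrt(2π·47n) / sqrt(n) = sqrt(2π·47) · n^((1−1)/2), so the limit is sqrt(2π·47).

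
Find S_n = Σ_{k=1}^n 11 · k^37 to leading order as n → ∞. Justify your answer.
S_n ~ 11 · n^38 / 38

By integral comparison (Euler-Maclaurin), Σ_{k=1}^n 11 · k^37 = 11 · ∫_0^n x^37 dx + O(n^37) = 11 · n^38/38 + O(n^37). (Equivalently, Faulhaber's formula gives the same leading term.)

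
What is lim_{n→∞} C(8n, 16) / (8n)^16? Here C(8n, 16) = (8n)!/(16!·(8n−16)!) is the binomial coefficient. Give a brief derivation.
lim = 1/16! = 1/20922789888000

With N = 8n → ∞: C(N, 16) / N^16 = [N(N−1)…(N−15)] / (16! · N^16) = (1/16!) · 1 · (1 − 1/(8n)) · … · (1 − 15/(8n)). Each factor → 1 as N → ∞, so the limit is 1/16! = 1/20922789888000.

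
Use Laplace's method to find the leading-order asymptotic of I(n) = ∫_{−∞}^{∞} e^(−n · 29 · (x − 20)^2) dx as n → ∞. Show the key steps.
I(n) = sqrt(π/(29n))

Here φ(x) = 29 · (x − 20)^2 has its unique minimum at x* = 20 with φ(x*) = 0 and φ''(x*) = 58. Laplace's method gives
  I(n) ~ e^(−n φ(x*)) · sqrt(2π / (n · φ''(x*))) = sqrt(2π / (58n)) = sqrt(π/(29n)).
This is exact: substituting u = (x − 20)·sqrt(29n) gives I(n) = (1/sqrt(29n)) ∫_{−∞}^{∞} e^(−u^2) du = sqrt(π/(29n)).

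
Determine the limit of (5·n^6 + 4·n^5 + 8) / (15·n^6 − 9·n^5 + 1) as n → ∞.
lim = 5/15 = 1/3

For large n the leading n^6 terms dominate both numerator and denominator. Dividing top and bottom by n^6, every other term tends to 0, leaving 5/15 = 1/3.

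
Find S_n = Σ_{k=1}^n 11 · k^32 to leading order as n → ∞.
S_n ~ n^33 / 3

By integral comparison (Euler-Maclaurin), Σ_{k=1}^n 11 · k^32 = 11 · ∫_0^n x^32 dx + O(n^32) = 11 · n^33/33 = n^33 / 3 + O(n^32). (Equivalently, Faulhaber's formula gives the same leading term.)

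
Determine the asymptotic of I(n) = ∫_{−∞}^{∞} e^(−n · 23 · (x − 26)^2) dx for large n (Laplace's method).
I(n) = sqrt(π/(23n))

Here φ(x) = 23 · (x − 26)^2 has its unique minimum at x* = 26 with φ(x*) = 0 and φ''(x*) = 46. Laplace's method gives
  I(n) ~ e^(−n φ(x*)) · sqrt(2π / (n · φ''(x*))) = sqrt(2π / (46n)) = sqrt(π/(23n)).
This is exact: substituting u = (x − 26)·sqrt(23n) gives I(n) = (1/sqrt(23n)) ∫_{−∞}^{∞} e^(−u^2) du = sqrt(π/(23n)).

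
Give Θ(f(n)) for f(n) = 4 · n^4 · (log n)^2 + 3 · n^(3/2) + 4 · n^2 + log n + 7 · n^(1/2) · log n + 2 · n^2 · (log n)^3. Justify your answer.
f(n) ∈ Θ(n^4 · (log n)^2)

Compare the terms by growth order. For large n, n^a · (log n)^b dominates n^a' · (log n)^b' iff a > a', or (a = a' and b > b'). Ranking the 6 terms shows the dominant one is 4 · n^4 · (log n)^2. Hence f(n) ∈ Θ(n^4 · (log n)^2).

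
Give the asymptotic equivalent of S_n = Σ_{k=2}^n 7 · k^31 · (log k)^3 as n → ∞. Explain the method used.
S_n ~ 7 · n^32 · (log n)^3 / 32

By integral comparison, S_n = ∫_1^n 7 · x^31 · (log x)^3 dx + O(n^31 · (log n)^3). For the integral, the leading term of ∫_1^n x^31 (log x)^3 dx is n^32/32 · (log n)^3 (by repeated integration by parts; each step lowers the log-exponent and produces a relatively O(1/log n) correction). Hence S_n ~ 7 · n^32 · (log n)^3 / 32.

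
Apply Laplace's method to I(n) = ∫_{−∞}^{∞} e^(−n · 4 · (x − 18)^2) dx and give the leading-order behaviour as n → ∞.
I(n) = sqrt(π/(4n))

Here φ(x) = 4 · (x − 18)^2 has its unique minimum at x* = 18 with φ(x*) = 0 and φ''(x*) = 8. Laplace's method gives
  I(n) ~ e^(−n φ(x*)) · sqrt(2π / (n · φ''(x*))) = sqrt(2π / (8n)) = sqrt(π/(4n)).
This is exact: substituting u = (x − 18)·sqrt(4n) gives I(n) = (1/sqrt(4n)) ∫_{−∞}^{∞} e^(−u^2) du = sqrt(π/(4n)).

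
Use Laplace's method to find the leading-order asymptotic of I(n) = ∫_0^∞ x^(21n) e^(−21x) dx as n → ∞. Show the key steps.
I(n) ~ (sqrt(2π·21n) / 21) · (21n/(21e))^(21n)

Write the integrand as exp(21n ln x − 21x) and set f(x) = 21n ln x − 21x. Then f'(x) = 21n/x − 21 = 0 at x* = 21n/21, and f''(x*) = −21n/x*^2 = −21^2/(21n). Laplace's method (interior maximum) gives
  I(n) ~ e^(f(x*)) · sqrt(2π / |f''(x*)|)
        = exp(21n ln(21n/21) − 21n) · sqrt(2π · 21n / 21^2)
        = (21n/21)^(21n) e^(−21n) · sqrt(2π·21n) / 21
        = (sqrt(2π·21n) / 21) · (21n/(21e))^(21n).
This matches Γ(21n+1)/21^(21n+1) with Stirling applied to Γ.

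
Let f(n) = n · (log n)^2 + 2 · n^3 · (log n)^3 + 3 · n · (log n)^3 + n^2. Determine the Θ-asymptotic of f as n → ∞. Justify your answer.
f(n) ∈ Θ(n^3 · (log n)^3)

Compare the terms by growth order. For large n, n^a · (log n)^b dominates n^a' · (log n)^b' iff a > a', or (a = a' and b > b'). Ranking the 4 terms shows the dominant one is 2 · n^3 · (log n)^3. Hence f(n) ∈ Θ(n^3 · (log n)^3).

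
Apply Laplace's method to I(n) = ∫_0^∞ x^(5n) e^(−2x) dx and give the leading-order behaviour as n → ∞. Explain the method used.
I(n) ~ (sqrt(2π·5n) / 2) · (5n/(2e))^(5n)

Write the integrand as exp(5n ln x − 2x) and set f(x) = 5n ln x − 2x. Then f'(x) = 5n/x − 2 = 0 at x* = 5n/2, and f''(x*) = −5n/x*^2 = −2^2/(5n). Laplace's method (interior maximum) gives
  I(n) ~ e^(f(x*)) · sqrt(2π / |f''(x*)|)
        = exp(5n ln(5n/2) − 5n) · sqrt(2π · 5n / 2^2)
        = (5n/2)^(5n) e^(−5n) · sqrt(2π·5n) / 2
        = (sqrt(2π·5n) / 2) · (5n/(2e))^(5n).
This matches Γ(5n+1)/2^(5n+1) with Stirling applied to Γ.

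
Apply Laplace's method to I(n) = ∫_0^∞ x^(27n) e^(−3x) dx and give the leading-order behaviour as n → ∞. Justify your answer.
I(n) ~ (sqrt(2π·27n) / 3) · (27n/(3e))^(27n)

Write the integrand as exp(27n ln x − 3x) and set f(x) = 27n ln x − 3x. Then f'(x) = 27n/x − 3 = 0 at x* = 27n/3, and f''(x*) = −27n/x*^2 = −3^2/(27n). Laplace's method (interior maximum) gives
  I(n) ~ e^(f(x*)) · sqrt(2π / |f''(x*)|)
        = exp(27n ln(27n/3) − 27n) · sqrt(2π · 27n / 3^2)
        = (27n/3)^(27n) e^(−27n) · sqrt(2π·27n) / 3
        = (sqrt(2π·27n) / 3) · (27n/(3e))^(27n).
This matches Γ(27n+1)/3^(27n+1) with Stirling applied to Γ.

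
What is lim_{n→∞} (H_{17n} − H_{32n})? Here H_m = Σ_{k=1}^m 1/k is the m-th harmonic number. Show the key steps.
lim = ln(17/32)

Euler-Maclaurin gives H_m = ln m + γ + 1/(2m) + O(1/m^2). The γ and O(1/m) terms cancel in the difference:
  H_{17n} − H_{32n} = ln(17n) − ln(32n) + O(1/n) = ln(17/32) + O(1/n).
Hence the limit is ln(17/32).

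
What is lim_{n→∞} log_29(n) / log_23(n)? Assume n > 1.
lim = ln(23) / ln(29) = log_29(23)

Change of base: log_29(n) = ln n / ln 29 and log_23(n) = ln n / ln 23. The ratio is (ln n / ln 29) · (ln 23 / ln n) = ln 23 / ln 29, a constant independent of n. So the limit is ln 23 / ln 29 = log_29(23).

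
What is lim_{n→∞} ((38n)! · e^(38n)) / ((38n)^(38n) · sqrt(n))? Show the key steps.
lim = sqrt(2π·38)

Stirling: (38n)! ~ sqrt(2π·38n) · (38n/e)^(38n). Hence
  (38n)! · e^(38n) / (38n)^(38n) ~ sqrt(2π·38n).
Dividing by sqrt(n): sqrt(2π·38n) / sqrt(n) = sqrt(2π·38) · n^((1−1)/2), so the limit is sqrt(2π·38).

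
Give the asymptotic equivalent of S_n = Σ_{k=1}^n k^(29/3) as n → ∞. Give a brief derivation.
S_n ~ (3/32) · n^(32/3)

Integral comparison: Σ_{k=1}^n k^(29/3) = ∫_0^n x^(29/3) dx + O(n^(29/3)). The integral is n^(1 + 29/3) / (1 + 29/3) = n^((29+3)/3) / ((29+3)/3) = (3/32) · n^(32/3).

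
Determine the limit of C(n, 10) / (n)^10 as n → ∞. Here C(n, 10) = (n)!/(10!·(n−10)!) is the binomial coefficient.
lim = 1/10! = 1/3628800

With N = n → ∞: C(N, 10) / N^10 = [N(N−1)…(N−9)] / (10! · N^10) = (1/10!) · 1 · (1 − 1/n) · … · (1 − 9/n). Each factor → 1 as N → ∞, so the limit is 1/10! = 1/3628800.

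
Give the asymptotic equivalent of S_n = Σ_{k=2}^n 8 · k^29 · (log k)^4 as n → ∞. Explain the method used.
S_n ~ 4 · n^30 · (log n)^4 / 15

By integral comparison, S_n = ∫_1^n 8 · x^29 · (log x)^4 dx + O(n^29 · (log n)^4). For the integral, the leading term of ∫_1^n x^29 (log x)^4 dx is n^30/30 · (log n)^4 (by repeated integration by parts; each step lowers the log-exponent and produces a relatively O(1/log n) correction). Hence S_n ~ 4 · n^30 · (log n)^4 / 15.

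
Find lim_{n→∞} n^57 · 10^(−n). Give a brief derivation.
lim = 0

Exponentials with base > 1 dominate every fixed polynomial: for any fixed c, n^c / 10^n → 0 as n → ∞ (e.g. by the ratio test, or by writing 10^n = e^(n ln 10) and noting e^(n ln 10) / n^c → ∞). Hence n^57 · 10^(−n) = n^57 / 10^n → 0.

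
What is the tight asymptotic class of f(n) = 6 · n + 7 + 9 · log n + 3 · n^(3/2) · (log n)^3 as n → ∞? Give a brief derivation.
f(n) ∈ Θ(n^(3/2) · (log n)^3)

Compare the terms by growth order. For large n, n^a · (log n)^b dominates n^a' · (log n)^b' iff a > a', or (a = a' and b > b'). Ranking the 4 terms shows the dominant one is 3 · n^(3/2) · (log n)^3. Hence f(n) ∈ Θ(n^(3/2) · (log n)^3).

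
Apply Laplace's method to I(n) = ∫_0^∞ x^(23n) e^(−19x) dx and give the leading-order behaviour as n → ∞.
I(n) ~ (sqrt(2π·23n) / 19) · (23n/(19e))^(23n)

Write the integrand as exp(23n ln x − 19x) and set f(x) = 23n ln x − 19x. Then f'(x) = 23n/x − 19 = 0 at x* = 23n/19, and f''(x*) = −23n/x*^2 = −19^2/(23n). Laplace's method (interior maximum) gives
  I(n) ~ e^(f(x*)) · sqrt(2π / |f''(x*)|)
        = exp(23n ln(23n/19) − 23n) · sqrt(2π · 23n / 19^2)
        = (23n/19)^(23n) e^(−23n) · sqrt(2π·23n) / 19
        = (sqrt(2π·23n) / 19) · (23n/(19e))^(23n).
This matches Γ(23n+1)/19^(23n+1) with Stirling applied to Γ.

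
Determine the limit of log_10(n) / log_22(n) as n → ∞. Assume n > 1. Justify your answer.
lim = ln(22) / ln(10) = log_10(22)

Change of base: log_10(n) = ln n / ln 10 and log_22(n) = ln n / ln 22. The ratio is (ln n / ln 10) · (ln 22 / ln n) = ln 22 / ln 10, a constant independent of n. So the limit is ln 22 / ln 10 = log_10(22).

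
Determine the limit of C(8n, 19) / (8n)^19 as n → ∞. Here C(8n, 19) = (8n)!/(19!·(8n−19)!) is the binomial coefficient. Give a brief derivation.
lim = 1/19! = 1/121645100408832000

With N = 8n → ∞: C(N, 19) / N^19 = [N(N−1)…(N−18)] / (19! · N^19) = (1/19!) · 1 · (1 − 1/(8n)) · … · (1 − 18/(8n)). Each factor → 1 as N → ∞, so the limit is 1/19! = 1/121645100408832000.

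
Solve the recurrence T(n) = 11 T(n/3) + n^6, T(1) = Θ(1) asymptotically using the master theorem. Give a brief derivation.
T(n) = Θ(n^6)

log_3 11 ≈ 2.183. f(n) = n^6 dominates n^(log_3 11) since 6 > 2.183, and the regularity condition a·f(n/b) = 11·(n/3)^6 = (11/729)·n^6 ≤ c·f(n) holds with c = 11/729 ≈ 0.0151 < 1. So this is Case 3: T(n) = Θ(f(n)) = Θ(n^6).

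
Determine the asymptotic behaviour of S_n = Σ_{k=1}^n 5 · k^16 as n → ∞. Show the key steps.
S_n ~ 5 · n^17 / 17

By integral comparison (Euler-Maclaurin), Σ_{k=1}^n 5 · k^16 = 5 · ∫_0^n x^16 dx + O(n^16) = 5 · n^17/17 + O(n^16). (Equivalently, Faulhaber's formula gives the same leading term.)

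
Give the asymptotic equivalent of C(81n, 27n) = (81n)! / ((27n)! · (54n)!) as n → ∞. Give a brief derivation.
C(81n, 27n) ~ (27/4)^(27n) · sqrt(3/(4π·27n))

Write N = 27n. Apply Stirling to each factorial:
  (3N)! ~ sqrt(2π·3N) · (3N/e)^(3N),
  N! ~ sqrt(2π N) · (N/e)^N,
  (2N)! ~ sqrt(2π·2N) · (2N/e)^(2N).
The exponential factors combine to (3N)^(3N) / (N^N · (2N)^(2N)) = 3^(3N)/2^(2N) = (3^3/2^2)^N = (27/4)^N.
The square-root prefactors combine to sqrt(2π·3N) / (sqrt(2π N)·sqrt(2π·2N)) = sqrt(3 / (2π·2·N)) = sqrt(3/(4π·27n)).
Substituting N = 27n: C(81n, 27n) ~ (27/4)^(27n) · sqrt(3/(4π·27n)).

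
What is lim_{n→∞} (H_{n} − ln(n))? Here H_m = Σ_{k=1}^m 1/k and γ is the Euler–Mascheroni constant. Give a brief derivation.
lim = γ

By Euler-Maclaurin, H_m = ln m + γ + O(1/m). So
  H_{n} − ln(n) = ln(n) + γ − ln(n) + O(1/n)
                       = ln(1/1) + γ + O(1/n).
Hence the limit is γ (since ln 1 = 0).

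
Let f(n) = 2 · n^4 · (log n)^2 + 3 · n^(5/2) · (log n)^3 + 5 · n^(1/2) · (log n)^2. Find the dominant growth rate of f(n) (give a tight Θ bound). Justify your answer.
f(n) ∈ Θ(n^4 · (log n)^2)

Compare the terms by growth order. For large n, n^a · (log n)^b dominates n^a' · (log n)^b' iff a > a', or (a = a' and b > b'). Ranking the 3 terms shows the dominant one is 2 · n^4 · (log n)^2. Hence f(n) ∈ Θ(n^4 · (log n)^2).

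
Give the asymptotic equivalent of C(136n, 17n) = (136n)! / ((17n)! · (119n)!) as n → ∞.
C(136n, 17n) ~ (16777216/823543)^(17n) · sqrt(4/(7π·17n))

Write N = 17n. Apply Stirling to each factorial:
  (8N)! ~ sqrt(2π·8N) · (8N/e)^(8N),
  N! ~ sqrt(2π N) · (N/e)^N,
  (7N)! ~ sqrt(2π·7N) · (7N/e)^(7N).
The exponential factors combine to (8N)^(8N) / (N^N · (7N)^(7N)) = 8^(8N)/7^(7N) = (8^8/7^7)^N = (16777216/823543)^N.
The square-root prefactors combine to sqrt(2π·8N) / (sqrt(2π N)·sqrt(2π·7N)) = sqrt(8 / (2π·7·N)) = sqrt(4/(7π·17n)).
Substituting N = 17n: C(136n, 17n) ~ (16777216/823543)^(17n) · sqrt(4/(7π·17n)).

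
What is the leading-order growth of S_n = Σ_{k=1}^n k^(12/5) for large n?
S_n ~ (5/17) · n^(17/5)

Integral comparison: Σ_{k=1}^n k^(12/5) = ∫_0^n x^(12/5) dx + O(n^(12/5)). The integral is n^(1 + 12/5) / (1 + 12/5) = n^((12+5)/5) / ((12+5)/5) = (5/17) · n^(17/5).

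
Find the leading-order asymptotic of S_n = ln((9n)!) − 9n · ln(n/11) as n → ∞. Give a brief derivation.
S_n ~ 9n · (ln 99 − 1) + O(ln n)

Stirling: ln((9n)!) = 9n ln(9n) − 9n + O(ln n).
  S_n = 9n ln(9n) − 9n − 9n ln(n/11) + O(ln n)
      = 9n ln(9n) − 9n ln n + 9n ln 11 − 9n + O(ln n)
      = 9n ln 9 + 9n ln 11 − 9n + O(ln n)
      = 9n (ln 99 − 1) + O(ln n).
Numerically ln(99) − 1 ≈ 3.5951.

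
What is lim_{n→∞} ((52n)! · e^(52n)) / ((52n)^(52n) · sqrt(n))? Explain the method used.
lim = sqrt(2π·52)

Stirling: (52n)! ~ sqrt(2π·52n) · (52n/e)^(52n). Hence
  (52n)! · e^(52n) / (52n)^(52n) ~ sqrt(2π·52n).
Dividing by sqrt(n): sqrt(2π·52n) / sqrt(n) = sqrt(2π·52) · n^((1−1)/2), so the limit is sqrt(2π·52).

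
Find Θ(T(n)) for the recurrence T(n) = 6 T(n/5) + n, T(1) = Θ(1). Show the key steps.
T(n) = Θ(n^(log_5 6))

Master theorem: compare f(n) = n to n^(log_5 6) where log_5 6 ≈ 1.113. Since 1 < log_5 6, we have f(n) = O(n^(log_5 6 − ε)) for some ε > 0 — Case 1. Hence T(n) = Θ(n^(log_5 6)).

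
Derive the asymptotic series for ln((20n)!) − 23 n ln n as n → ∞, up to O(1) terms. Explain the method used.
ln((20n)!) − 23 n ln n = −3 n ln n + 20(ln 20 − 1) n + (1/2) ln(2π·20n) + O(1/n)

Stirling: ln((20n)!) = 20n ln(20n) − 20n + (1/2) ln(2π·20n) + O(1/n).
Expand 20n ln(20n) = 20n (ln n + ln 20) = 20n ln n + 20n ln 20.
Subtract 23n ln n: leading term is (20 − 23) n ln n = −3 n ln n. The next term is 20n ln 20 − 20n = 20(ln 20 − 1) n. Then the (1/2) ln(2π·20n) correction.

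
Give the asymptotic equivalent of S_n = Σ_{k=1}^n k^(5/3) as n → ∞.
S_n ~ (3/8) · n^(8/3)

Integral comparison: Σ_{k=1}^n k^(5/3) = ∫_0^n x^(5/3) dx + O(n^(5/3)). The integral is n^(1 + 5/3) / (1 + 5/3) = n^((5+3)/3) / ((5+3)/3) = (3/8) · n^(8/3).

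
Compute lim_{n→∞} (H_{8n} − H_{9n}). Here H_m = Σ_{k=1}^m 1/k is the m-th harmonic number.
lim = ln(8/9)

Euler-Maclaurin gives H_m = ln m + γ + 1/(2m) + O(1/m^2). The γ and O(1/m) terms cancel in the difference:
  H_{8n} − H_{9n} = ln(8n) − ln(9n) + O(1/n) = ln(8/9) + O(1/n).
Hence the limit is ln(8/9).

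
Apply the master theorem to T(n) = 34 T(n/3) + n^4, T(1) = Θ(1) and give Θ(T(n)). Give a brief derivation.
T(n) = Θ(n^4)

log_3 34 ≈ 3.210. f(n) = n^4 dominates n^(log_3 34) since 4 > 3.210, and the regularity condition a·f(n/b) = 34·(n/3)^4 = (34/81)·n^4 ≤ c·f(n) holds with c = 34/81 ≈ 0.42 < 1. So this is Case 3: T(n) = Θ(f(n)) = Θ(n^4).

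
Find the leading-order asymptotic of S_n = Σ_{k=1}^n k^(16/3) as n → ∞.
S_n ~ (3/19) · n^(19/3)

Integral comparison: Σ_{k=1}^n k^(16/3) = ∫_0^n x^(16/3) dx + O(n^(16/3)). The integral is n^(1 + 16/3) / (1 + 16/3) = n^((16+3)/3) / ((16+3)/3) = (3/19) · n^(19/3).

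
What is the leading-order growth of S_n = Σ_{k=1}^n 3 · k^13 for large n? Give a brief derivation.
S_n ~ 3 · n^14 / 14

By integral comparison (Euler-Maclaurin), Σ_{k=1}^n 3 · k^13 = 3 · ∫_0^n x^13 dx + O(n^13) = 3 · n^14/14 + O(n^13). (Equivalently, Faulhaber's formula gives the same leading term.)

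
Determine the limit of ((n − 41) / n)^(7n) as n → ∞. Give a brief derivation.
lim = e^(−287)

Rewrite as (1 − 41/n)^(7n). By the standard limit (1 + x/n)^n → e^x, we have (1 − 41/n)^n → e^(−41), and raising to the 7th power gives e^(−287).
More precisely, ln[(1 − 41/n)^(7n)] = 7n · ln(1 − 41/n) = 7n · (-41/n + O(1/n^2)) = -287 + O(1/n) → -287.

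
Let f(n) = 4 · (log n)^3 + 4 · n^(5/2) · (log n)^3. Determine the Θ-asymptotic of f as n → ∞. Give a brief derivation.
f(n) ∈ Θ(n^(5/2) · (log n)^3)

Compare the terms by growth order. For large n, n^a · (log n)^b dominates n^a' · (log n)^b' iff a > a', or (a = a' and b > b'). Ranking the 2 terms shows the dominant one is 4 · n^(5/2) · (log n)^3. Hence f(n) ∈ Θ(n^(5/2) · (log n)^3).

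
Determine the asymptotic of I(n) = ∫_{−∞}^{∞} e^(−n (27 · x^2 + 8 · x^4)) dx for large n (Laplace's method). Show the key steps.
I(n) ~ sqrt(π/(27n))

φ(x) = 27 · x^2 + 8 · x^4 has its unique global minimum at x* = 0 (since φ'(x) = 54x + 32x^3 = 0 only at x = 0 for real x with both coefficients positive, and φ → ∞ as |x| → ∞). At x* = 0, φ(0) = 0 and φ''(0) = 54. Laplace's method then gives
  I(n) ~ sqrt(2π / (n · φ''(0))) · e^(−n φ(0)) = sqrt(2π / (54n)) = sqrt(π/(27n)).
The 8 · x^4 term contributes only at subleading order (an O(1/n) relative correction).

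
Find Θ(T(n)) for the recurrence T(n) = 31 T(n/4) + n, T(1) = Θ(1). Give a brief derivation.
T(n) = Θ(n^(log_4 31))

Master theorem: compare f(n) = n to n^(log_4 31) where log_4 31 ≈ 2.477. Since 1 < log_4 31, we have f(n) = O(n^(log_4 31 − ε)) for some ε > 0 — Case 1. Hence T(n) = Θ(n^(log_4 31)).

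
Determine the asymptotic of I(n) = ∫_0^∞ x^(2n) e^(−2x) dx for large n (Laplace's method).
I(n) ~ (sqrt(2π·2n) / 2) · (2n/(2e))^(2n)

Write the integrand as exp(2n ln x − 2x) and set f(x) = 2n ln x − 2x. Then f'(x) = 2n/x − 2 = 0 at x* = 2n/2, and f''(x*) = −2n/x*^2 = −2^2/(2n). Laplace's method (interior maximum) gives
  I(n) ~ e^(f(x*)) · sqrt(2π / |f''(x*)|)
        = exp(2n ln(2n/2) − 2n) · sqrt(2π · 2n / 2^2)
        = (2n/2)^(2n) e^(−2n) · sqrt(2π·2n) / 2
        = (sqrt(2π·2n) / 2) · (2n/(2e))^(2n).
This matches Γ(2n+1)/2^(2n+1) with Stirling applied to Γ.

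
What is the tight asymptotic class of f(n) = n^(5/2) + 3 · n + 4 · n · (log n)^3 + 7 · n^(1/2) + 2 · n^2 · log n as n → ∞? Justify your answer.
f(n) ∈ Θ(n^(5/2))

Compare the terms by growth order. For large n, n^a · (log n)^b dominates n^a' · (log n)^b' iff a > a', or (a = a' and b > b'). Ranking the 5 terms shows the dominant one is n^(5/2). Hence f(n) ∈ Θ(n^(5/2)).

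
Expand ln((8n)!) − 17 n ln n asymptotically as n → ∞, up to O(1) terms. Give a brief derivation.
ln((8n)!) − 17 n ln n = −9 n ln n + 8(ln 8 − 1) n + (1/2) ln(2π·8n) + O(1/n)

Stirling: ln((8n)!) = 8n ln(8n) − 8n + (1/2) ln(2π·8n) + O(1/n).
Expand 8n ln(8n) = 8n (ln n + ln 8) = 8n ln n + 8n ln 8.
Subtract 17n ln n: leading term is (8 − 17) n ln n = −9 n ln n. The next term is 8n ln 8 − 8n = 8(ln 8 − 1) n. Then the (1/2) ln(2π·8n) correction.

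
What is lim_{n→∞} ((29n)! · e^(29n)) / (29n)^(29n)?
lim = ∞

Stirling: (29n)! ~ sqrt(2π·29n) · (29n/e)^(29n). Hence
  (29n)! · e^(29n) / (29n)^(29n) ~ sqrt(2π·29n) = sqrt(2π·29) · sqrt(n) → ∞.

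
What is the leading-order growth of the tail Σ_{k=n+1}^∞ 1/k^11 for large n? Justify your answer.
Σ_{k>n} 1/k^11 ~ 1/(10 · n^10)

Compare to the integral: ∫_{n}^∞ x^(−11) dx = [−x^(−10)/10]_{n}^∞ = 1/((11−1)·n^10). Euler-Maclaurin then gives
  Σ_{k>n} 1/k^11 = ∫_{n}^∞ dx/x^11 − 1/(2·n^11) + O(1/n^12).
(Equivalently this is ζ(11) − Σ_{k≤n} 1/k^11.)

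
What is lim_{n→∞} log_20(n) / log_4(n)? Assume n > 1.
lim = ln(4) / ln(20) = log_20(4)

Change of base: log_20(n) = ln n / ln 20 and log_4(n) = ln n / ln 4. The ratio is (ln n / ln 20) · (ln 4 / ln n) = ln 4 / ln 20, a constant independent of n. So the limit is ln 4 / ln 20 = log_20(4).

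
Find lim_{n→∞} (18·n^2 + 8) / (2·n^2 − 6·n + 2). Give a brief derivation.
lim = 18/2 = 9

For large n the leading n^2 terms dominate both numerator and denominator. Dividing top and bottom by n^2, every other term tends to 0, leaving 18/2 = 9.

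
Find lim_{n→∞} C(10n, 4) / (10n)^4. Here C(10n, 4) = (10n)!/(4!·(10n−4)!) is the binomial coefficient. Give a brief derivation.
lim = 1/4! = 1/24

With N = 10n → ∞: C(N, 4) / N^4 = [N(N−1)…(N−3)] / (4! · N^4) = (1/4!) · 1 · (1 − 1/(10n)) · (1 − 2/(10n)) · (1 − 3/(10n)). Each factor → 1 as N → ∞, so the limit is 1/4! = 1/24.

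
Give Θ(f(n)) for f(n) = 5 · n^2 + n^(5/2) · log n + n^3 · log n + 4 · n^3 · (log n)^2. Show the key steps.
f(n) ∈ Θ(n^3 · (log n)^2)

Compare the terms by growth order. For large n, n^a · (log n)^b dominates n^a' · (log n)^b' iff a > a', or (a = a' and b > b'). Ranking the 4 terms shows the dominant one is 4 · n^3 · (log n)^2. Hence f(n) ∈ Θ(n^3 · (log n)^2).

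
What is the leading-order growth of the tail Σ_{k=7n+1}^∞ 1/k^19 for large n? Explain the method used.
Σ_{k>7n} 1/k^19 ~ 1/(18 · (7n)^18)

Compare to the integral: ∫_{7n}^∞ x^(−19) dx = [−x^(−18)/18]_{7n}^∞ = 1/((19−1)·(7n)^18). Euler-Maclaurin then gives
  Σ_{k>7n} 1/k^19 = ∫_{7n}^∞ dx/x^19 − 1/(2·(7n)^19) + O(1/(7n)^20).
(Equivalently this is ζ(19) − Σ_{k≤7n} 1/k^19.)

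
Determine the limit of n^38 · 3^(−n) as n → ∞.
lim = 0

Exponentials with base > 1 dominate every fixed polynomial: for any fixed c, n^c / 3^n → 0 as n → ∞ (e.g. by the ratio test, or by writing 3^n = e^(n ln 3) and noting e^(n ln 3) / n^c → ∞). Hence n^38 · 3^(−n) = n^38 / 3^n → 0.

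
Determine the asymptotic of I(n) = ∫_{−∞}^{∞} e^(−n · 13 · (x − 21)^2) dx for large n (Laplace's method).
I(n) = sqrt(π/(13n))

Here φ(x) = 13 · (x − 21)^2 has its unique minimum at x* = 21 with φ(x*) = 0 and φ''(x*) = 26. Laplace's method gives
  I(n) ~ e^(−n φ(x*)) · sqrt(2π / (n · φ''(x*))) = sqrt(2π / (26n)) = sqrt(π/(13n)).
This is exact: substituting u = (x − 21)·sqrt(13n) gives I(n) = (1/sqrt(13n)) ∫_{−∞}^{∞} e^(−u^2) du = sqrt(π/(13n)).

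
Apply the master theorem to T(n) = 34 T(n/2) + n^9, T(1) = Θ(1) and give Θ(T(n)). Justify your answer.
T(n) = Θ(n^9)

log_2 34 ≈ 5.087. f(n) = n^9 dominates n^(log_2 34) since 9 > 5.087, and the regularity condition a·f(n/b) = 34·(n/2)^9 = (34/512)·n^9 ≤ c·f(n) holds with c = 34/512 ≈ 0.0664 < 1. So this is Case 3: T(n) = Θ(f(n)) = Θ(n^9).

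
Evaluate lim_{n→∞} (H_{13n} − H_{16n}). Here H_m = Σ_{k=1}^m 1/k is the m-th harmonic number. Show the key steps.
lim = ln(13/16)

Euler-Maclaurin gives H_m = ln m + γ + 1/(2m) + O(1/m^2). The γ and O(1/m) terms cancel in the difference:
  H_{13n} − H_{16n} = ln(13n) − ln(16n) + O(1/n) = ln(13/16) + O(1/n).
Hence the limit is ln(13/16).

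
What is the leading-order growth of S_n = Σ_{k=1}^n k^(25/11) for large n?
S_n ~ (11/36) · n^(36/11)

Integral comparison: Σ_{k=1}^n k^(25/11) = ∫_0^n x^(25/11) dx + O(n^(25/11)). The integral is n^(1 + 25/11) / (1 + 25/11) = n^((25+11)/11) / ((25+11)/11) = (11/36) · n^(36/11).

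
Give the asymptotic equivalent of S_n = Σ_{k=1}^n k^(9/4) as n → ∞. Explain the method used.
S_n ~ (4/13) · n^(13/4)

Integral comparison: Σ_{k=1}^n k^(9/4) = ∫_0^n x^(9/4) dx + O(n^(9/4)). The integral is n^(1 + 9/4) / (1 + 9/4) = n^((9+4)/4) / ((9+4)/4) = (4/13) · n^(13/4).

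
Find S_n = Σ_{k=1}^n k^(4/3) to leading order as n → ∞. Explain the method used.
S_n ~ (3/7) · n^(7/3)

Integral comparison: Σ_{k=1}^n k^(4/3) = ∫_0^n x^(4/3) dx + O(n^(4/3)). The integral is n^(1 + 4/3) / (1 + 4/3) = n^((4+3)/3) / ((4+3)/3) = (3/7) · n^(7/3).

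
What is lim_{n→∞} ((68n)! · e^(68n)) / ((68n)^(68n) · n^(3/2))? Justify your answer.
lim = 0

Stirling: (68n)! ~ sqrt(2π·68n) · (68n/e)^(68n). Hence
  (68n)! · e^(68n) / (68n)^(68n) ~ sqrt(2π·68n).
Dividing by n^(3/2): sqrt(2π·68n) / n^(3/2) = sqrt(2π·68) · n^((1−3)/2), so the expression behaves like sqrt(2π·68) · n^((1−3)/2) → 0.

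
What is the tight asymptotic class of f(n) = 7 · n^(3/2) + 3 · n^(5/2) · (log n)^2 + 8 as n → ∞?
f(n) ∈ Θ(n^(5/2) · (log n)^2)

Compare the terms by growth order. For large n, n^a · (log n)^b dominates n^a' · (log n)^b' iff a > a', or (a = a' and b > b'). Ranking the 3 terms shows the dominant one is 3 · n^(5/2) · (log n)^2. Hence f(n) ∈ Θ(n^(5/2) · (log n)^2).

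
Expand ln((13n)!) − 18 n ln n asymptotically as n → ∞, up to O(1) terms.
ln((13n)!) − 18 n ln n = −5 n ln n + 13(ln 13 − 1) n + (1/2) ln(2π·13n) + O(1/n)

Stirling: ln((13n)!) = 13n ln(13n) − 13n + (1/2) ln(2π·13n) + O(1/n).
Expand 13n ln(13n) = 13n (ln n + ln 13) = 13n ln n + 13n ln 13.
Subtract 18n ln n: leading term is (13 − 18) n ln n = −5 n ln n. The next term is 13n ln 13 − 13n = 13(ln 13 − 1) n. Then the (1/2) ln(2π·13n) correction.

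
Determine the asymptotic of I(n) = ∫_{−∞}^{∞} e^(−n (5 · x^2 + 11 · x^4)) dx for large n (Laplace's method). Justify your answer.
I(n) ~ sqrt(π/(5n))

φ(x) = 5 · x^2 + 11 · x^4 has its unique global minimum at x* = 0 (since φ'(x) = 10x + 44x^3 = 0 only at x = 0 for real x with both coefficients positive, and φ → ∞ as |x| → ∞). At x* = 0, φ(0) = 0 and φ''(0) = 10. Laplace's method then gives
  I(n) ~ sqrt(2π / (n · φ''(0))) · e^(−n φ(0)) = sqrt(2π / (10n)) = sqrt(π/(5n)).
The 11 · x^4 term contributes only at subleading order (an O(1/n) relative correction).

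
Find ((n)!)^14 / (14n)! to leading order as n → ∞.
((n)!)^14/(14n)! ~ ((2π·n)^(13/2) / sqrt(14)) · 14^(−14·n)  →  0

Write N = n. Stirling: N! ~ sqrt(2π N)(N/e)^N and (14N)! ~ sqrt(2π·14N)·(14N/e)^(14N).
  (N!)^14/(14N)! ~ (2π N)^(14/2) (N/e)^(14N) / [sqrt(2π·14N) (14N/e)^(14N)]
     = (2π N)^(14/2) / sqrt(2π·14N) · (N/(14N))^(14N)
     = (2π N)^((14−1)/2) / sqrt(14) · 14^(−14N).
Since 14^14 > 1, the factor 14^(−14N) decays exponentially, so the ratio → 0. Substituting N = n gives the stated form.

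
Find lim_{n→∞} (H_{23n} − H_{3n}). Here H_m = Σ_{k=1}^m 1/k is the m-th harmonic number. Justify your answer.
lim = ln(23/3)

Euler-Maclaurin gives H_m = ln m + γ + 1/(2m) + O(1/m^2). The γ and O(1/m) terms cancel in the difference:
  H_{23n} − H_{3n} = ln(23n) − ln(3n) + O(1/n) = ln(23/3) + O(1/n).
Hence the limit is ln(23/3).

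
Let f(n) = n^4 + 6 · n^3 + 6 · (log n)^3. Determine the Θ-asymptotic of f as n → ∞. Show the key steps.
f(n) ∈ Θ(n^4)

Compare the terms by growth order. For large n, n^a · (log n)^b dominates n^a' · (log n)^b' iff a > a', or (a = a' and b > b'). Ranking the 3 terms shows the dominant one is n^4. Hence f(n) ∈ Θ(n^4).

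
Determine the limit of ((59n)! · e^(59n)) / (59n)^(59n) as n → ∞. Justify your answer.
lim = ∞

Stirling: (59n)! ~ sqrt(2π·59n) · (59n/e)^(59n). Hence
  (59n)! · e^(59n) / (59n)^(59n) ~ sqrt(2π·59n) = sqrt(2π·59) · sqrt(n) → ∞.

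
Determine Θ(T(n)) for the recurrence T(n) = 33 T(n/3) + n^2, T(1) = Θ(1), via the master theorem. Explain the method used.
T(n) = Θ(n^(log_3 33))

Master theorem: compare f(n) = n^2 to n^(log_3 33) where log_3 33 ≈ 3.183. Since 2 < log_3 33, we have f(n) = O(n^(log_3 33 − ε)) for some ε > 0 — Case 1. Hence T(n) = Θ(n^(log_3 33)).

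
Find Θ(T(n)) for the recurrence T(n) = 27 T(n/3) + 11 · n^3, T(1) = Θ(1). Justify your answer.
T(n) = Θ(n^3 log n)

log_3 27 = 3, and f(n) = 11 · n^3 = Θ(n^(log_3 27)). This is Case 2 of the master theorem: T(n) = Θ(f(n) · log n) = Θ(n^3 log n).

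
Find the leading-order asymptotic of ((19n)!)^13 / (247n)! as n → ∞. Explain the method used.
((19n)!)^13/(247n)! ~ ((2π·19n)^(12/2) / sqrt(13)) · 13^(−13·19n)  →  0

Write N = 19n. Stirling: N! ~ sqrt(2π N)(N/e)^N and (13N)! ~ sqrt(2π·13N)·(13N/e)^(13N).
  (N!)^13/(13N)! ~ (2π N)^(13/2) (N/e)^(13N) / [sqrt(2π·13N) (13N/e)^(13N)]
     = (2π N)^(13/2) / sqrt(2π·13N) · (N/(13N))^(13N)
     = (2π N)^((13−1)/2) / sqrt(13) · 13^(−13N).
Since 13^13 > 1, the factor 13^(−13N) decays exponentially, so the ratio → 0. Substituting N = 19n gives the stated form.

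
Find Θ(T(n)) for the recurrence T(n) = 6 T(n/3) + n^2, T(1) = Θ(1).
T(n) = Θ(n^2)

log_3 6 ≈ 1.631. f(n) = n^2 dominates n^(log_3 6) since 2 > 1.631, and the regularity condition a·f(n/b) = 6·(n/3)^2 = (6/9)·n^2 ≤ c·f(n) holds with c = 6/9 ≈ 0.667 < 1. So this is Case 3: T(n) = Θ(f(n)) = Θ(n^2).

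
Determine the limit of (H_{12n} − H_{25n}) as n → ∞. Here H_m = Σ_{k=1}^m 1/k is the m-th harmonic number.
lim = ln(12/25)

Euler-Maclaurin gives H_m = ln m + γ + 1/(2m) + O(1/m^2). The γ and O(1/m) terms cancel in the difference:
  H_{12n} − H_{25n} = ln(12n) − ln(25n) + O(1/n) = ln(12/25) + O(1/n).
Hence the limit is ln(12/25).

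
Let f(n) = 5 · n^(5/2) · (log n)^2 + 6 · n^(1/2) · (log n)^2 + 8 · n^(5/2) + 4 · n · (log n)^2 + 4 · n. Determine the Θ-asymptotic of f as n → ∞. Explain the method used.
f(n) ∈ Θ(n^(5/2) · (log n)^2)

Compare the terms by growth order. For large n, n^a · (log n)^b dominates n^a' · (log n)^b' iff a > a', or (a = a' and b > b'). Ranking the 5 terms shows the dominant one is 5 · n^(5/2) · (log n)^2. Hence f(n) ∈ Θ(n^(5/2) · (log n)^2).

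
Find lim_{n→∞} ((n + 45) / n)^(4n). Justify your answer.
lim = e^180

Rewrite as (1 + 45/n)^(4n). By the standard limit (1 + x/n)^n → e^x, we have (1 + 45/n)^n → e^45, and raising to the 4th power gives e^180.
More precisely, ln[(1 + 45/n)^(4n)] = 4n · ln(1 + 45/n) = 4n · (45/n + O(1/n^2)) = 180 + O(1/n) → 180.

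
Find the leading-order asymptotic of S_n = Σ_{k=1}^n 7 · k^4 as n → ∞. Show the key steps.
S_n ~ 7 · n^5 / 5

By integral comparison (Euler-Maclaurin), Σ_{k=1}^n 7 · k^4 = 7 · ∫_0^n x^4 dx + O(n^4) = 7 · n^5/5 + O(n^4). (Equivalently, Faulhaber's formula gives the same leading term.)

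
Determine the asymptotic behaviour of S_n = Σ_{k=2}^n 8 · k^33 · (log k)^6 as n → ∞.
S_n ~ 4 · n^34 · (log n)^6 / 17

By integral comparison, S_n = ∫_1^n 8 · x^33 · (log x)^6 dx + O(n^33 · (log n)^6). For the integral, the leading term of ∫_1^n x^33 (log x)^6 dx is n^34/34 · (log n)^6 (by repeated integration by parts; each step lowers the log-exponent and produces a relatively O(1/log n) correction). Hence S_n ~ 4 · n^34 · (log n)^6 / 17.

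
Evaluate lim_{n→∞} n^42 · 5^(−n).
lim = 0

Exponentials with base > 1 dominate every fixed polynomial: for any fixed c, n^c / 5^n → 0 as n → ∞ (e.g. by the ratio test, or by writing 5^n = e^(n ln 5) and noting e^(n ln 5) / n^c → ∞). Hence n^42 · 5^(−n) = n^42 / 5^n → 0.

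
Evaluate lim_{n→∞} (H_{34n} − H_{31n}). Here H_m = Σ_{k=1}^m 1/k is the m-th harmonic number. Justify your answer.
lim = ln(34/31)

Euler-Maclaurin gives H_m = ln m + γ + 1/(2m) + O(1/m^2). The γ and O(1/m) terms cancel in the difference:
  H_{34n} − H_{31n} = ln(34n) − ln(31n) + O(1/n) = ln(34/31) + O(1/n).
Hence the limit is ln(34/31).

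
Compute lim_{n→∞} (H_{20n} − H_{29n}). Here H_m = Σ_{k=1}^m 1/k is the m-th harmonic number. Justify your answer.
lim = ln(20/29)

Euler-Maclaurin gives H_m = ln m + γ + 1/(2m) + O(1/m^2). The γ and O(1/m) terms cancel in the difference:
  H_{20n} − H_{29n} = ln(20n) − ln(29n) + O(1/n) = ln(20/29) + O(1/n).
Hence the limit is ln(20/29).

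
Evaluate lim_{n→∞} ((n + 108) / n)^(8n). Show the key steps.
lim = e^864

Rewrite as (1 + 108/n)^(8n). By the standard limit (1 + x/n)^n → e^x, we have (1 + 108/n)^n → e^108, and raising to the 8th power gives e^864.
More precisely, ln[(1 + 108/n)^(8n)] = 8n · ln(1 + 108/n) = 8n · (108/n + O(1/n^2)) = 864 + O(1/n) → 864.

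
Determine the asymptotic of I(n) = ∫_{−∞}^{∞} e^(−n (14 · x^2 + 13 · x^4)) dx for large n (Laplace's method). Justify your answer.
I(n) ~ sqrt(π/(14n))

φ(x) = 14 · x^2 + 13 · x^4 has its unique global minimum at x* = 0 (since φ'(x) = 28x + 52x^3 = 0 only at x = 0 for real x with both coefficients positive, and φ → ∞ as |x| → ∞). At x* = 0, φ(0) = 0 and φ''(0) = 28. Laplace's method then gives
  I(n) ~ sqrt(2π / (n · φ''(0))) · e^(−n φ(0)) = sqrt(2π / (28n)) = sqrt(π/(14n)).
The 13 · x^4 term contributes only at subleading order (an O(1/n) relative correction).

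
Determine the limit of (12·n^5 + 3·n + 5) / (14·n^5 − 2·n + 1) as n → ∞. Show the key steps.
lim = 12/14 = 6/7

For large n the leading n^5 terms dominate both numerator and denominator. Dividing top and bottom by n^5, every other term tends to 0, leaving 12/14 = 6/7.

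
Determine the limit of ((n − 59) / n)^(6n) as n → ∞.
lim = e^(−354)

Rewrite as (1 − 59/n)^(6n). By the standard limit (1 + x/n)^n → e^x, we have (1 − 59/n)^n → e^(−59), and raising to the 6th power gives e^(−354).
More precisely, ln[(1 − 59/n)^(6n)] = 6n · ln(1 − 59/n) = 6n · (-59/n + O(1/n^2)) = -354 + O(1/n) → -354.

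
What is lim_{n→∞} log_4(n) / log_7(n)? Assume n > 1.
lim = ln(7) / ln(4) = log_4(7)

Change of base: log_4(n) = ln n / ln 4 and log_7(n) = ln n / ln 7. The ratio is (ln n / ln 4) · (ln 7 / ln n) = ln 7 / ln 4, a constant independent of n. So the limit is ln 7 / ln 4 = log_4(7).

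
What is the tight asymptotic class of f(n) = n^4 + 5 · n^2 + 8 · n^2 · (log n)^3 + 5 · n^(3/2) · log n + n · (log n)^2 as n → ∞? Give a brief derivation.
f(n) ∈ Θ(n^4)

Compare the terms by growth order. For large n, n^a · (log n)^b dominates n^a' · (log n)^b' iff a > a', or (a = a' and b > b'). Ranking the 5 terms shows the dominant one is n^4. Hence f(n) ∈ Θ(n^4).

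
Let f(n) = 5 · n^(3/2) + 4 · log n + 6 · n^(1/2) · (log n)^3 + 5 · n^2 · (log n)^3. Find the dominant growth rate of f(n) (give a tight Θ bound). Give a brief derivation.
f(n) ∈ Θ(n^2 · (log n)^3)

Compare the terms by growth order. For large n, n^a · (log n)^b dominates n^a' · (log n)^b' iff a > a', or (a = a' and b > b'). Ranking the 4 terms shows the dominant one is 5 · n^2 · (log n)^3. Hence f(n) ∈ Θ(n^2 · (log n)^3).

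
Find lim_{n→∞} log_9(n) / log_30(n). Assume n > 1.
lim = ln(30) / ln(9) = log_9(30)

Change of base: log_9(n) = ln n / ln 9 and log_30(n) = ln n / ln 30. The ratio is (ln n / ln 9) · (ln 30 / ln n) = ln 30 / ln 9, a constant independent of n. So the limit is ln 30 / ln 9 = log_9(30).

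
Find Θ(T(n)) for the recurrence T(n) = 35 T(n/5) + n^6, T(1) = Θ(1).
T(n) = Θ(n^6)

log_5 35 ≈ 2.209. f(n) = n^6 dominates n^(log_5 35) since 6 > 2.209, and the regularity condition a·f(n/b) = 35·(n/5)^6 = (35/15625)·n^6 ≤ c·f(n) holds with c = 35/15625 ≈ 0.00224 < 1. So this is Case 3: T(n) = Θ(f(n)) = Θ(n^6).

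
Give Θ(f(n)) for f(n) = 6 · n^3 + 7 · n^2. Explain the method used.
f(n) ∈ Θ(n^3)

Compare the terms by growth order. For large n, n^a · (log n)^b dominates n^a' · (log n)^b' iff a > a', or (a = a' and b > b'). Ranking the 2 terms shows the dominant one is 6 · n^3. Hence f(n) ∈ Θ(n^3).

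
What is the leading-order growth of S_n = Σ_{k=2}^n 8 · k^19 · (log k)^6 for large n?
S_n ~ 2 · n^20 · (log n)^6 / 5

By integral comparison, S_n = ∫_1^n 8 · x^19 · (log x)^6 dx + O(n^19 · (log n)^6). For the integral, the leading term of ∫_1^n x^19 (log x)^6 dx is n^20/20 · (log n)^6 (by repeated integration by parts; each step lowers the log-exponent and produces a relatively O(1/log n) correction). Hence S_n ~ 2 · n^20 · (log n)^6 / 5.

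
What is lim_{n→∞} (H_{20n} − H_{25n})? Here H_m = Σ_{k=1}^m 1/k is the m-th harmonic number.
lim = ln(20/25) = ln(4/5)

Euler-Maclaurin gives H_m = ln m + γ + 1/(2m) + O(1/m^2). The γ and O(1/m) terms cancel in the difference:
  H_{20n} − H_{25n} = ln(20n) − ln(25n) + O(1/n) = ln(20/25) + O(1/n).
Hence the limit is ln(20/25) = ln(4/5).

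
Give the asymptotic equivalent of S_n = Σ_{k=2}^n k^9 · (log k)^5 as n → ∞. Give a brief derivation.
S_n ~ n^10 · (log n)^5 / 10

By integral comparison, S_n = ∫_1^n x^9 · (log x)^5 dx + O(n^9 · (log n)^5). For the integral, the leading term of ∫_1^n x^9 (log x)^5 dx is n^10/10 · (log n)^5 (by repeated integration by parts; each step lowers the log-exponent and produces a relatively O(1/log n) correction). Hence S_n ~ n^10 · (log n)^5 / 10.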